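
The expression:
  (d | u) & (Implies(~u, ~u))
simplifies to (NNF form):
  d | u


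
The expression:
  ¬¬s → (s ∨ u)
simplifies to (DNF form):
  True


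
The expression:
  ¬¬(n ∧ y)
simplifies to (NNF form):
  n ∧ y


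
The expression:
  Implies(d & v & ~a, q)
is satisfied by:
  {a: True, q: True, v: False, d: False}
  {a: True, v: False, q: False, d: False}
  {q: True, a: False, v: False, d: False}
  {a: False, v: False, q: False, d: False}
  {d: True, a: True, q: True, v: False}
  {d: True, a: True, v: False, q: False}
  {d: True, q: True, a: False, v: False}
  {d: True, a: False, v: False, q: False}
  {a: True, v: True, q: True, d: False}
  {a: True, v: True, d: False, q: False}
  {v: True, q: True, d: False, a: False}
  {v: True, d: False, q: False, a: False}
  {a: True, v: True, d: True, q: True}
  {a: True, v: True, d: True, q: False}
  {v: True, d: True, q: True, a: False}


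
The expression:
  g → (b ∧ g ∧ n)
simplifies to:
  (b ∧ n) ∨ ¬g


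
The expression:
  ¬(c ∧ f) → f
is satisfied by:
  {f: True}


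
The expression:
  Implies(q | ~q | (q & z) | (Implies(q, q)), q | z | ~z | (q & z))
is always true.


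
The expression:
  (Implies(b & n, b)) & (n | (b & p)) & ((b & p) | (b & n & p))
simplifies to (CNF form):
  b & p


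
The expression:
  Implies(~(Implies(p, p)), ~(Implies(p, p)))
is always true.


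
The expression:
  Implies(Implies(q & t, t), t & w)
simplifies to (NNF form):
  t & w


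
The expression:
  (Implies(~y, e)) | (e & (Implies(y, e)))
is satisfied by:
  {y: True, e: True}
  {y: True, e: False}
  {e: True, y: False}


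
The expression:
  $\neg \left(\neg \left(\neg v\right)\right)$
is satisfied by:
  {v: False}


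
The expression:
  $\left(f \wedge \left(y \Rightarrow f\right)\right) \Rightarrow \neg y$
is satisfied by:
  {y: False, f: False}
  {f: True, y: False}
  {y: True, f: False}


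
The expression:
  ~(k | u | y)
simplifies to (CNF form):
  ~k & ~u & ~y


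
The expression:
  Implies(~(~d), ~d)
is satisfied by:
  {d: False}


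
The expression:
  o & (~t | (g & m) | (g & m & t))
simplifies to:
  o & (g | ~t) & (m | ~t)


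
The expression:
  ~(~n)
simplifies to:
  n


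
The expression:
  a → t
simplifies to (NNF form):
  t ∨ ¬a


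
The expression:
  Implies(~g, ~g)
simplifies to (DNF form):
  True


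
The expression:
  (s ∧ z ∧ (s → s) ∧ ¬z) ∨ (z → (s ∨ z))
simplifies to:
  True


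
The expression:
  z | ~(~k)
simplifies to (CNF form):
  k | z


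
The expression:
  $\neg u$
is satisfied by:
  {u: False}


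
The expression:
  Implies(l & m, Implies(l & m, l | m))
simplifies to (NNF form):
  True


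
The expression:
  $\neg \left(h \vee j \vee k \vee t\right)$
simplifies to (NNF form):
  $\neg h \wedge \neg j \wedge \neg k \wedge \neg t$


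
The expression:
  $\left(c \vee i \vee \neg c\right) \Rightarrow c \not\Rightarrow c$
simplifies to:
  $\text{False}$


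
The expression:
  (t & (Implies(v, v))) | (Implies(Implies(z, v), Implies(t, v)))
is always true.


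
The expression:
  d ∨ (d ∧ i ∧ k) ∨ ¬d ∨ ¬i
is always true.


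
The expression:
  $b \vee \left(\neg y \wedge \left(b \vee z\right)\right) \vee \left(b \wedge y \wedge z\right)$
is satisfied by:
  {b: True, z: True, y: False}
  {b: True, y: False, z: False}
  {b: True, z: True, y: True}
  {b: True, y: True, z: False}
  {z: True, y: False, b: False}


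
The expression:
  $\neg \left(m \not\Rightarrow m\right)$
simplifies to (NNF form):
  $\text{True}$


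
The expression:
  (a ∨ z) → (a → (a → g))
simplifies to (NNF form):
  g ∨ ¬a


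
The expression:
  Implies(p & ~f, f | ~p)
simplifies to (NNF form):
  f | ~p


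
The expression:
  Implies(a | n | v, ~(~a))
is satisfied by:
  {a: True, n: False, v: False}
  {a: True, v: True, n: False}
  {a: True, n: True, v: False}
  {a: True, v: True, n: True}
  {v: False, n: False, a: False}


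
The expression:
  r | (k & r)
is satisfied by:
  {r: True}


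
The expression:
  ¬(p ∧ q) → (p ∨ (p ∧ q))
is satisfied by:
  {p: True}


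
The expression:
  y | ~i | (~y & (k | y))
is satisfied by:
  {y: True, k: True, i: False}
  {y: True, i: False, k: False}
  {k: True, i: False, y: False}
  {k: False, i: False, y: False}
  {y: True, k: True, i: True}
  {y: True, i: True, k: False}
  {k: True, i: True, y: False}


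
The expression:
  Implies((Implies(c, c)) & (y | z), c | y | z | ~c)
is always true.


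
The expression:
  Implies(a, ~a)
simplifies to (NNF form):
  ~a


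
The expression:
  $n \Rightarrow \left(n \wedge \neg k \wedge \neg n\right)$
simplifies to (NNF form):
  $\neg n$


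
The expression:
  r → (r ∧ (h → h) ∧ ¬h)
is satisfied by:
  {h: False, r: False}
  {r: True, h: False}
  {h: True, r: False}


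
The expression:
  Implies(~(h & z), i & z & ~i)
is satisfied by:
  {h: True, z: True}


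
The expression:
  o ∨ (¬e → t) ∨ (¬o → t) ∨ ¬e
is always true.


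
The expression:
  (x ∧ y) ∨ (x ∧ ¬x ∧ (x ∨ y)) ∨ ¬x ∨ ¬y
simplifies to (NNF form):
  True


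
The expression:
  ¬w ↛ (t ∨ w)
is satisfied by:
  {w: False, t: False}


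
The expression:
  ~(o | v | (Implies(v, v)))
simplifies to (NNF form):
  False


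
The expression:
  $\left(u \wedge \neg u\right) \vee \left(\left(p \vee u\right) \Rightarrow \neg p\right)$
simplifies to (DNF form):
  $\neg p$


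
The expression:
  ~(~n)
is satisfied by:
  {n: True}


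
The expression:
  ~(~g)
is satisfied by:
  {g: True}


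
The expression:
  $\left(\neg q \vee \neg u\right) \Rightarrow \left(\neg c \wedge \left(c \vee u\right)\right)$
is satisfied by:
  {u: True, q: True, c: False}
  {u: True, c: False, q: False}
  {u: True, q: True, c: True}


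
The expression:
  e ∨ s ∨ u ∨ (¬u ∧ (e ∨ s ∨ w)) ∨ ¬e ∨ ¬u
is always true.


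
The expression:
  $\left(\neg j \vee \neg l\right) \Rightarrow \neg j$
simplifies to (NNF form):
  $l \vee \neg j$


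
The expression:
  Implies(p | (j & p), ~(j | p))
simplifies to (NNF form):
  ~p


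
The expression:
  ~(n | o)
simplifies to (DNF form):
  ~n & ~o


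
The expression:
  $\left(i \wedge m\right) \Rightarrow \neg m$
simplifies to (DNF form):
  $\neg i \vee \neg m$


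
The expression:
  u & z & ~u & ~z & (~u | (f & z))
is never true.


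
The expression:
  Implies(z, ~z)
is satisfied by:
  {z: False}


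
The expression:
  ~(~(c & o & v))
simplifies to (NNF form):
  c & o & v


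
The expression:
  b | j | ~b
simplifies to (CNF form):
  True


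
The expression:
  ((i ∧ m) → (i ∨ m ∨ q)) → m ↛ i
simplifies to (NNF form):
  m ∧ ¬i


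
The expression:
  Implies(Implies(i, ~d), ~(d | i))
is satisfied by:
  {d: False, i: False}
  {i: True, d: True}


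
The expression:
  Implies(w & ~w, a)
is always true.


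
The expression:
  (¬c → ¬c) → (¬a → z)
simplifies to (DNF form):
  a ∨ z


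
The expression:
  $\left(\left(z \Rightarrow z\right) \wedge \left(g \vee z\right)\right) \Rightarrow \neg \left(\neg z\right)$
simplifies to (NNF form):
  $z \vee \neg g$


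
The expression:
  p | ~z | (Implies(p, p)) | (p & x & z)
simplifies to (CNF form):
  True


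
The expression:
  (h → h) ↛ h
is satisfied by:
  {h: False}


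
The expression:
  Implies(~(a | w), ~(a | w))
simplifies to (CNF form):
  True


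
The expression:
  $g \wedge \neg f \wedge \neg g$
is never true.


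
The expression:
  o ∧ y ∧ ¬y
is never true.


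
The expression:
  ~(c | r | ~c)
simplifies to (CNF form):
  False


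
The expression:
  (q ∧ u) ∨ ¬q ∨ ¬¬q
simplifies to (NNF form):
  True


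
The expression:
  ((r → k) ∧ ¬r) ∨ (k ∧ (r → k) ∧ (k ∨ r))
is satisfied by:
  {k: True, r: False}
  {r: False, k: False}
  {r: True, k: True}


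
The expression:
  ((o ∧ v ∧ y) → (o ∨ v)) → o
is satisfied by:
  {o: True}


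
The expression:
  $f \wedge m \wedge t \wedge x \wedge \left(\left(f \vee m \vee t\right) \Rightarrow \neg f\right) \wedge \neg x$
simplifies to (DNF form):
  $\text{False}$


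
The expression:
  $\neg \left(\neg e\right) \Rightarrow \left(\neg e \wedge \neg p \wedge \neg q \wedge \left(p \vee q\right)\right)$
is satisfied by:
  {e: False}


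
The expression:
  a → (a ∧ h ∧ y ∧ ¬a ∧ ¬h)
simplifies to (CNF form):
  ¬a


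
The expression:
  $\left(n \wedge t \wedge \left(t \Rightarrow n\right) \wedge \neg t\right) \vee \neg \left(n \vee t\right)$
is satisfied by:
  {n: False, t: False}


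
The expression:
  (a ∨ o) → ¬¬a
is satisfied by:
  {a: True, o: False}
  {o: False, a: False}
  {o: True, a: True}


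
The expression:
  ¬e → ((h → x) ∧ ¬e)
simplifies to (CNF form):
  e ∨ x ∨ ¬h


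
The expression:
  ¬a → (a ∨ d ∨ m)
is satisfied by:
  {a: True, d: True, m: True}
  {a: True, d: True, m: False}
  {a: True, m: True, d: False}
  {a: True, m: False, d: False}
  {d: True, m: True, a: False}
  {d: True, m: False, a: False}
  {m: True, d: False, a: False}


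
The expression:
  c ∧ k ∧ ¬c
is never true.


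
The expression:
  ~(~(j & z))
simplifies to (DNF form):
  j & z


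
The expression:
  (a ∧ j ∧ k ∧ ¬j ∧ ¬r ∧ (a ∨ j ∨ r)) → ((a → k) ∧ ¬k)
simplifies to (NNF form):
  True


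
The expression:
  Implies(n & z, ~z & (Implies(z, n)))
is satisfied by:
  {z: False, n: False}
  {n: True, z: False}
  {z: True, n: False}


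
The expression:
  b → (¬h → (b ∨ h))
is always true.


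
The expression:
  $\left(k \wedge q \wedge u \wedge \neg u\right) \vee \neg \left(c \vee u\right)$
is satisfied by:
  {u: False, c: False}


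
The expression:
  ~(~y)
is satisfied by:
  {y: True}


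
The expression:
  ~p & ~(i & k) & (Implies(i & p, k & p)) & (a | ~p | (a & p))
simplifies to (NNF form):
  ~p & (~i | ~k)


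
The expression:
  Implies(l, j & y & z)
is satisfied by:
  {j: True, y: True, z: True, l: False}
  {j: True, y: True, z: False, l: False}
  {j: True, z: True, y: False, l: False}
  {j: True, z: False, y: False, l: False}
  {y: True, z: True, j: False, l: False}
  {y: True, j: False, z: False, l: False}
  {y: False, z: True, j: False, l: False}
  {y: False, j: False, z: False, l: False}
  {j: True, l: True, y: True, z: True}


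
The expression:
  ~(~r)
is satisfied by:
  {r: True}


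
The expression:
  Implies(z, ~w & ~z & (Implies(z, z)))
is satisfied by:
  {z: False}


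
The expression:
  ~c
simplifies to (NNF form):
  ~c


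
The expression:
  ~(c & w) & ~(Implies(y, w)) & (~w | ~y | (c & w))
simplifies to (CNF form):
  y & ~w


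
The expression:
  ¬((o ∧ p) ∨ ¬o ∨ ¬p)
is never true.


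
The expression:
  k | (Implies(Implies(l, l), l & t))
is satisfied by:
  {k: True, l: True, t: True}
  {k: True, l: True, t: False}
  {k: True, t: True, l: False}
  {k: True, t: False, l: False}
  {l: True, t: True, k: False}


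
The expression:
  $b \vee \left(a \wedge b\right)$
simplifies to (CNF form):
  $b$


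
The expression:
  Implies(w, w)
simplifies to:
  True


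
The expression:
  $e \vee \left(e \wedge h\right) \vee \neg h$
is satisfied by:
  {e: True, h: False}
  {h: False, e: False}
  {h: True, e: True}


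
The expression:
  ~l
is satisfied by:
  {l: False}


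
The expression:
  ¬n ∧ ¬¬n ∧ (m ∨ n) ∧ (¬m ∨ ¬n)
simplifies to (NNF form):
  False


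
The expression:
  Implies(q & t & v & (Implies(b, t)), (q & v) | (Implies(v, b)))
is always true.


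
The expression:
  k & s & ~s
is never true.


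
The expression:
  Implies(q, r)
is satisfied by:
  {r: True, q: False}
  {q: False, r: False}
  {q: True, r: True}


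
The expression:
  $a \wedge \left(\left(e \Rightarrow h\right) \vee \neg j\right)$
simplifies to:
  $a \wedge \left(h \vee \neg e \vee \neg j\right)$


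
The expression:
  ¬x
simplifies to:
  ¬x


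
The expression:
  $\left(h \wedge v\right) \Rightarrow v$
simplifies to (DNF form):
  $\text{True}$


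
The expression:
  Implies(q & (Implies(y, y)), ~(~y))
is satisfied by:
  {y: True, q: False}
  {q: False, y: False}
  {q: True, y: True}


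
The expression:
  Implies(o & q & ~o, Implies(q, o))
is always true.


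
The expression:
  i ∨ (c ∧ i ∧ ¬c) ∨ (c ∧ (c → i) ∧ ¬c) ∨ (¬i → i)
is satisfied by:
  {i: True}


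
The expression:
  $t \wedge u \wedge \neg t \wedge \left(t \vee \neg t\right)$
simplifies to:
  $\text{False}$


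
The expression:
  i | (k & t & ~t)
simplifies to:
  i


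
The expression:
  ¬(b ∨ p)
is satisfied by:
  {p: False, b: False}


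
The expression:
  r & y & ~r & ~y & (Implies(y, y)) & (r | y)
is never true.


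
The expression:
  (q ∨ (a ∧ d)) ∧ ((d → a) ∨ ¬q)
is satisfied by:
  {a: True, q: True, d: False}
  {q: True, d: False, a: False}
  {a: True, d: True, q: True}
  {a: True, d: True, q: False}


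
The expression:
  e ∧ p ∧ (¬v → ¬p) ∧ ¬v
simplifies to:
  False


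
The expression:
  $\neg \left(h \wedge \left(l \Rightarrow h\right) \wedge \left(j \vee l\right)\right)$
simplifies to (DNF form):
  $\left(\neg j \wedge \neg l\right) \vee \neg h$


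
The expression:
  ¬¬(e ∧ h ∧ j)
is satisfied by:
  {h: True, j: True, e: True}


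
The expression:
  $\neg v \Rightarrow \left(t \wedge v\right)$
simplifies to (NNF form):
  $v$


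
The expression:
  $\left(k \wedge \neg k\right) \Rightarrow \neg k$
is always true.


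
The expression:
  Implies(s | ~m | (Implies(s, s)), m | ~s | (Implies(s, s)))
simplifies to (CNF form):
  True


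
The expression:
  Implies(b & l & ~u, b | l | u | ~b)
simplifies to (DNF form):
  True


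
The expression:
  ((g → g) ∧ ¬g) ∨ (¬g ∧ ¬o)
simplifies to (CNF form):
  ¬g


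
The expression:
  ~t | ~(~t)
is always true.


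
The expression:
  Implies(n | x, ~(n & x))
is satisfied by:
  {x: False, n: False}
  {n: True, x: False}
  {x: True, n: False}


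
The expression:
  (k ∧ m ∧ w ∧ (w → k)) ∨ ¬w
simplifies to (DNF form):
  (k ∧ m) ∨ ¬w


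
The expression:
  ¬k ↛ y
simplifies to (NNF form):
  y ∨ ¬k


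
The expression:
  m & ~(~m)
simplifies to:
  m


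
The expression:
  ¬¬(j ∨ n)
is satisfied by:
  {n: True, j: True}
  {n: True, j: False}
  {j: True, n: False}


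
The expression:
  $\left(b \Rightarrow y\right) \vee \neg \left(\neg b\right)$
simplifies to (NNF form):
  $\text{True}$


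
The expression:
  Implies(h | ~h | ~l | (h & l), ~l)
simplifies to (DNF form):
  ~l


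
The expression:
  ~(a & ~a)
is always true.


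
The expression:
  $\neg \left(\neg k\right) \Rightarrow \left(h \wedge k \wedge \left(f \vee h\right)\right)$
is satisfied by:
  {h: True, k: False}
  {k: False, h: False}
  {k: True, h: True}


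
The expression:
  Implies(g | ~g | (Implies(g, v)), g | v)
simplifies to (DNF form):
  g | v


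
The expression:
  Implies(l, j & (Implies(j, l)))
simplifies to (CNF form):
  j | ~l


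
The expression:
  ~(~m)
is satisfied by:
  {m: True}


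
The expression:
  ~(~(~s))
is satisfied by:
  {s: False}


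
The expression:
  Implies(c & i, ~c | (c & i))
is always true.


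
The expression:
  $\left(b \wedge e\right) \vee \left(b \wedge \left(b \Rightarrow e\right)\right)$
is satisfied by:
  {e: True, b: True}


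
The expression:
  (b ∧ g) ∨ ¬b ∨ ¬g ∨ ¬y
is always true.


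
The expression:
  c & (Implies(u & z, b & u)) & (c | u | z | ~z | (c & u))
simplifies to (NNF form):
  c & (b | ~u | ~z)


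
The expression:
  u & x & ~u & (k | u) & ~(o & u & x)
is never true.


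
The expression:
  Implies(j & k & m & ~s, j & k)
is always true.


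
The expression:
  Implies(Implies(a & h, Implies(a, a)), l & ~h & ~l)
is never true.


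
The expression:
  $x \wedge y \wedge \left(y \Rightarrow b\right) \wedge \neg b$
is never true.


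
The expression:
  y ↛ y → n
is always true.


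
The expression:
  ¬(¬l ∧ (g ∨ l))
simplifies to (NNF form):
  l ∨ ¬g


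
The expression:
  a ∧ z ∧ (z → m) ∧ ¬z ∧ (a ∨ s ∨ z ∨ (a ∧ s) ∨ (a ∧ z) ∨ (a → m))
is never true.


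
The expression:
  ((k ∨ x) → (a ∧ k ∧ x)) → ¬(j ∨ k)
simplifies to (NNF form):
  (k ∧ ¬x) ∨ (x ∧ ¬a) ∨ (x ∧ ¬k) ∨ (¬j ∧ ¬k)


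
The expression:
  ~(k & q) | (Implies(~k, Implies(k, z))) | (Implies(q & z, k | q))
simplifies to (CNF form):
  True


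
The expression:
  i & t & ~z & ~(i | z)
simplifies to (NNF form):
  False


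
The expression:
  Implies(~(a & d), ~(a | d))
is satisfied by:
  {d: False, a: False}
  {a: True, d: True}


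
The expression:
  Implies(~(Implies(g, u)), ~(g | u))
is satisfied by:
  {u: True, g: False}
  {g: False, u: False}
  {g: True, u: True}


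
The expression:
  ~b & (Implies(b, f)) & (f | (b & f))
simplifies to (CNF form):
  f & ~b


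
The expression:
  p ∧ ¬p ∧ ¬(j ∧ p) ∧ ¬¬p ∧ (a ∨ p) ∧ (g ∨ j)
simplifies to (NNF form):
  False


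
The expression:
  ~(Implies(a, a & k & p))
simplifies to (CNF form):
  a & (~k | ~p)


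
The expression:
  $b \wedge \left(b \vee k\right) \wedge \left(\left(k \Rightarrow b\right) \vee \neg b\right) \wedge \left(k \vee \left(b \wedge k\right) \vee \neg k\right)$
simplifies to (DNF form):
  $b$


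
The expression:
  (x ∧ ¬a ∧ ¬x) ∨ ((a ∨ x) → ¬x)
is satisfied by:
  {x: False}


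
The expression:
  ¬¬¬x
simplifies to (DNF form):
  ¬x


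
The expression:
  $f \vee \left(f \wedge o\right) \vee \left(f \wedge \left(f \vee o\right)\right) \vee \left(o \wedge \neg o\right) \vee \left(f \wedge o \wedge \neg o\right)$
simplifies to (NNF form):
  $f$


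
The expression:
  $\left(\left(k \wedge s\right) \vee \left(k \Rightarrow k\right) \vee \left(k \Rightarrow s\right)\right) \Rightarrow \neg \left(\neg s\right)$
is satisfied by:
  {s: True}


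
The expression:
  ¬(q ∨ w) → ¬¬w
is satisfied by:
  {q: True, w: True}
  {q: True, w: False}
  {w: True, q: False}


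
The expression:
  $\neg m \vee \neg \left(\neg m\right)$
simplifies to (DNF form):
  $\text{True}$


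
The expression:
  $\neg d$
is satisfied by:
  {d: False}


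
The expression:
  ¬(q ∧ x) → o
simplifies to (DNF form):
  o ∨ (q ∧ x)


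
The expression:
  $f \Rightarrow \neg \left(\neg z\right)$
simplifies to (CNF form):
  $z \vee \neg f$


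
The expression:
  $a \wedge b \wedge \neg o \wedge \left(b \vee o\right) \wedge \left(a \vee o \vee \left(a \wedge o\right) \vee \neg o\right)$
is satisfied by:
  {a: True, b: True, o: False}


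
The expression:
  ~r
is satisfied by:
  {r: False}


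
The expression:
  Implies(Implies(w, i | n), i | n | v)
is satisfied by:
  {i: True, n: True, v: True, w: True}
  {i: True, n: True, v: True, w: False}
  {i: True, n: True, w: True, v: False}
  {i: True, n: True, w: False, v: False}
  {i: True, v: True, w: True, n: False}
  {i: True, v: True, w: False, n: False}
  {i: True, v: False, w: True, n: False}
  {i: True, v: False, w: False, n: False}
  {n: True, v: True, w: True, i: False}
  {n: True, v: True, w: False, i: False}
  {n: True, w: True, v: False, i: False}
  {n: True, w: False, v: False, i: False}
  {v: True, w: True, n: False, i: False}
  {v: True, n: False, w: False, i: False}
  {w: True, n: False, v: False, i: False}


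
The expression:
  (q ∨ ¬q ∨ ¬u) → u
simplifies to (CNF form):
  u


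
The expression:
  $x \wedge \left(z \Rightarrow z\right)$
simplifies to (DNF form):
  $x$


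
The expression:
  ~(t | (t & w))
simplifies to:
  ~t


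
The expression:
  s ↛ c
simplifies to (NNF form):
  s ∧ ¬c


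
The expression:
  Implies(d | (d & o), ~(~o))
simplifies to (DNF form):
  o | ~d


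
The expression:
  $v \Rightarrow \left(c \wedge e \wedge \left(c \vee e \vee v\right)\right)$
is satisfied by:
  {c: True, e: True, v: False}
  {c: True, e: False, v: False}
  {e: True, c: False, v: False}
  {c: False, e: False, v: False}
  {c: True, v: True, e: True}


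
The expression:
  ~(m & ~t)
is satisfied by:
  {t: True, m: False}
  {m: False, t: False}
  {m: True, t: True}


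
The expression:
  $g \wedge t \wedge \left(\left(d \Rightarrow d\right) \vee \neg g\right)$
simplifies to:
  $g \wedge t$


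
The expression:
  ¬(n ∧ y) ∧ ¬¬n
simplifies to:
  n ∧ ¬y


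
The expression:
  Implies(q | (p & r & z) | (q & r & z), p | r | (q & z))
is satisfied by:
  {r: True, z: True, p: True, q: False}
  {r: True, z: True, p: False, q: False}
  {r: True, p: True, q: False, z: False}
  {r: True, p: False, q: False, z: False}
  {z: True, p: True, q: False, r: False}
  {z: True, p: False, q: False, r: False}
  {p: True, z: False, q: False, r: False}
  {p: False, z: False, q: False, r: False}
  {r: True, z: True, q: True, p: True}
  {r: True, z: True, q: True, p: False}
  {r: True, q: True, p: True, z: False}
  {r: True, q: True, p: False, z: False}
  {q: True, z: True, p: True, r: False}
  {q: True, z: True, p: False, r: False}
  {q: True, p: True, z: False, r: False}


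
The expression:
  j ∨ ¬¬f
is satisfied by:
  {f: True, j: True}
  {f: True, j: False}
  {j: True, f: False}


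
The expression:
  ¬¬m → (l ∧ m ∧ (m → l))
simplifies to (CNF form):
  l ∨ ¬m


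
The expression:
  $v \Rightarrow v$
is always true.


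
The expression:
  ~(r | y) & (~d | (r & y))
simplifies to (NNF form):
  ~d & ~r & ~y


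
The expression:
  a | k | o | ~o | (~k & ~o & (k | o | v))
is always true.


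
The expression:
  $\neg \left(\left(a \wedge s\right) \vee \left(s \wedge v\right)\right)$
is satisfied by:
  {a: False, s: False, v: False}
  {v: True, a: False, s: False}
  {a: True, v: False, s: False}
  {v: True, a: True, s: False}
  {s: True, v: False, a: False}


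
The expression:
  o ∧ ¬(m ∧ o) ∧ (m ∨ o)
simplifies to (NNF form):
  o ∧ ¬m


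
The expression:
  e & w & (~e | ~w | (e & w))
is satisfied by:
  {e: True, w: True}


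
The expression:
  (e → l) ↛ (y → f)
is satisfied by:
  {y: True, l: True, e: False, f: False}
  {y: True, e: False, l: False, f: False}
  {y: True, l: True, e: True, f: False}


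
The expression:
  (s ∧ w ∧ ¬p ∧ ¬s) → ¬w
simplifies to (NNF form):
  True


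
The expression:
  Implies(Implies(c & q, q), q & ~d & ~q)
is never true.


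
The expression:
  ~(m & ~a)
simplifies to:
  a | ~m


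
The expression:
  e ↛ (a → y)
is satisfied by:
  {a: True, e: True, y: False}


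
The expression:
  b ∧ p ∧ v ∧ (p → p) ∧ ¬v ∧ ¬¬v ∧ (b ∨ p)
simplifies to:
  False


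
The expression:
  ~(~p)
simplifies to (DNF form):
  p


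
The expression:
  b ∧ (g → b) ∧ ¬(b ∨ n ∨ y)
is never true.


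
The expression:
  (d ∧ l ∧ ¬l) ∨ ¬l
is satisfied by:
  {l: False}


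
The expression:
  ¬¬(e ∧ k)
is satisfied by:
  {e: True, k: True}


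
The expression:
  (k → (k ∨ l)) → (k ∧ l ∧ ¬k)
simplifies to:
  False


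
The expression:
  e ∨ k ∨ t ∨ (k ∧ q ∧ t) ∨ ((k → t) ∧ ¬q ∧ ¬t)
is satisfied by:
  {t: True, k: True, e: True, q: False}
  {t: True, k: True, e: False, q: False}
  {t: True, e: True, q: False, k: False}
  {t: True, e: False, q: False, k: False}
  {k: True, e: True, q: False, t: False}
  {k: True, e: False, q: False, t: False}
  {e: True, k: False, q: False, t: False}
  {e: False, k: False, q: False, t: False}
  {t: True, k: True, q: True, e: True}
  {t: True, k: True, q: True, e: False}
  {t: True, q: True, e: True, k: False}
  {t: True, q: True, e: False, k: False}
  {q: True, k: True, e: True, t: False}
  {q: True, k: True, e: False, t: False}
  {q: True, e: True, k: False, t: False}


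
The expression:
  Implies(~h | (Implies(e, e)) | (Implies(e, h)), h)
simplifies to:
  h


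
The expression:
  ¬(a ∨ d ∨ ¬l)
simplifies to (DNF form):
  l ∧ ¬a ∧ ¬d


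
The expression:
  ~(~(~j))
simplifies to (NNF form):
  ~j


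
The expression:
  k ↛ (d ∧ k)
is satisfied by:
  {k: True, d: False}


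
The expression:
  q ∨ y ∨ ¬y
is always true.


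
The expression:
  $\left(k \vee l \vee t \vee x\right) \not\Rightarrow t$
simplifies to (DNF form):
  $\left(k \wedge \neg t\right) \vee \left(l \wedge \neg t\right) \vee \left(x \wedge \neg t\right)$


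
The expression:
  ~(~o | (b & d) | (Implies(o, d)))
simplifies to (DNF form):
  o & ~d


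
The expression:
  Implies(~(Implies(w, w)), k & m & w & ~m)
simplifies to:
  True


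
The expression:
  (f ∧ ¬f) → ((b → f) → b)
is always true.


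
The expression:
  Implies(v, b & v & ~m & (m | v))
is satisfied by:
  {b: True, v: False, m: False}
  {b: False, v: False, m: False}
  {m: True, b: True, v: False}
  {m: True, b: False, v: False}
  {v: True, b: True, m: False}


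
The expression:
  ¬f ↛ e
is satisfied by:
  {e: True, f: False}
  {f: False, e: False}
  {f: True, e: True}


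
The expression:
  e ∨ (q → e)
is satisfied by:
  {e: True, q: False}
  {q: False, e: False}
  {q: True, e: True}


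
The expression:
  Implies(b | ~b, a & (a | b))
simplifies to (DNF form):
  a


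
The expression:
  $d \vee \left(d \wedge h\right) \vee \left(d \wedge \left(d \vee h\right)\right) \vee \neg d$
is always true.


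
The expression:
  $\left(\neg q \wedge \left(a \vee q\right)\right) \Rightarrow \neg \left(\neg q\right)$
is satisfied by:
  {q: True, a: False}
  {a: False, q: False}
  {a: True, q: True}


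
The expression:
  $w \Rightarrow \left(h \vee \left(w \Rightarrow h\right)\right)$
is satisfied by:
  {h: True, w: False}
  {w: False, h: False}
  {w: True, h: True}


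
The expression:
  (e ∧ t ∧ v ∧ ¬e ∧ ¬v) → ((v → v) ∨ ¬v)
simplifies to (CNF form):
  True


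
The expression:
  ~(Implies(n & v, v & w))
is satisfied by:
  {n: True, v: True, w: False}


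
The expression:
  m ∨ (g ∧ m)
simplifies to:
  m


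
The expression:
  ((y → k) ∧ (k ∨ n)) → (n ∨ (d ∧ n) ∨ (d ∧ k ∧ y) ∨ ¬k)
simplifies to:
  n ∨ (d ∧ y) ∨ ¬k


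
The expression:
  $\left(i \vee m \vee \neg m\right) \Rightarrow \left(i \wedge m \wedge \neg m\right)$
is never true.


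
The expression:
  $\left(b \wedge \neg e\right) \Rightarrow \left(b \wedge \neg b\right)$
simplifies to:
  $e \vee \neg b$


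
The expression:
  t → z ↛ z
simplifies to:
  ¬t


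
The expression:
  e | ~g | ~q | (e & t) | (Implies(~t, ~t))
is always true.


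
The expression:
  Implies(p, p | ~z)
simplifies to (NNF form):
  True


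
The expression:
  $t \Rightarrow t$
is always true.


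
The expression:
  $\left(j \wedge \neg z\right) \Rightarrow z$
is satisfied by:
  {z: True, j: False}
  {j: False, z: False}
  {j: True, z: True}


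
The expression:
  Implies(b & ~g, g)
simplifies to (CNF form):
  g | ~b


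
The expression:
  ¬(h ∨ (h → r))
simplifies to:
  False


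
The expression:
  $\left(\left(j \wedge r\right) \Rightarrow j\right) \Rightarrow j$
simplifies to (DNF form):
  $j$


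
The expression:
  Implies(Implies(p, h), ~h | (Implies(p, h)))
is always true.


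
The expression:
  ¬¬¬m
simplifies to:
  ¬m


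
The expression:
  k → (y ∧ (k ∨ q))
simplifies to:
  y ∨ ¬k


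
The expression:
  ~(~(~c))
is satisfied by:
  {c: False}


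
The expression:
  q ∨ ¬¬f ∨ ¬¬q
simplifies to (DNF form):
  f ∨ q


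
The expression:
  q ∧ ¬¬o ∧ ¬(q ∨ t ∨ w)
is never true.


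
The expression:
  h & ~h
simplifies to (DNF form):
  False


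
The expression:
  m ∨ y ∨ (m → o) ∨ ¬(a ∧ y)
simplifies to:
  True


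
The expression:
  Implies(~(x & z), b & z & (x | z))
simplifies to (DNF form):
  (b & z) | (x & z)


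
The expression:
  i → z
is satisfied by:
  {z: True, i: False}
  {i: False, z: False}
  {i: True, z: True}


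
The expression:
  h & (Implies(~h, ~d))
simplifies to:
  h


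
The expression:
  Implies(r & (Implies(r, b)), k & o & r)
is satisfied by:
  {o: True, k: True, b: False, r: False}
  {o: True, k: False, b: False, r: False}
  {k: True, r: False, o: False, b: False}
  {r: False, k: False, o: False, b: False}
  {r: True, o: True, k: True, b: False}
  {r: True, o: True, k: False, b: False}
  {r: True, k: True, o: False, b: False}
  {r: True, k: False, o: False, b: False}
  {b: True, o: True, k: True, r: False}
  {b: True, o: True, k: False, r: False}
  {b: True, k: True, o: False, r: False}
  {b: True, k: False, o: False, r: False}
  {r: True, b: True, o: True, k: True}


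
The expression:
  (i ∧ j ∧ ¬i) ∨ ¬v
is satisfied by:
  {v: False}


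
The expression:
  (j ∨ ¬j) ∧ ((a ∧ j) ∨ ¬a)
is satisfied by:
  {j: True, a: False}
  {a: False, j: False}
  {a: True, j: True}


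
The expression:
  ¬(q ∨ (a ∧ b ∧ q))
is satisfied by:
  {q: False}


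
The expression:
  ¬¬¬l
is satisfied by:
  {l: False}


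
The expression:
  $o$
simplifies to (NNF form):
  $o$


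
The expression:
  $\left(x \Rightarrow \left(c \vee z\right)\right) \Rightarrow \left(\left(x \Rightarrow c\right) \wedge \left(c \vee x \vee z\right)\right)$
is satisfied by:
  {c: True, x: False, z: False}
  {c: True, z: True, x: False}
  {c: True, x: True, z: False}
  {c: True, z: True, x: True}
  {z: True, x: False, c: False}
  {x: True, z: False, c: False}


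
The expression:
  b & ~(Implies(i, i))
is never true.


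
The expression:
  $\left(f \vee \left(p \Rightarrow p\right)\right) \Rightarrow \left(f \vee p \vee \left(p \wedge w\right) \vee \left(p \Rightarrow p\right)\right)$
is always true.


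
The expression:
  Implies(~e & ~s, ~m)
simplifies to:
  e | s | ~m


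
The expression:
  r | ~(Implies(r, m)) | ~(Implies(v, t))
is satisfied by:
  {r: True, v: True, t: False}
  {r: True, v: False, t: False}
  {r: True, t: True, v: True}
  {r: True, t: True, v: False}
  {v: True, t: False, r: False}


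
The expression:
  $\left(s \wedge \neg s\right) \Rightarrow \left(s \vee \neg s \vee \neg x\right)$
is always true.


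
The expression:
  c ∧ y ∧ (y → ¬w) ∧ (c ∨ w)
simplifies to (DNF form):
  c ∧ y ∧ ¬w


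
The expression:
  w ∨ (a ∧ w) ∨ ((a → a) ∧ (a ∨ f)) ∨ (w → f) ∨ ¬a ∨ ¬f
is always true.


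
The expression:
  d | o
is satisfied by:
  {d: True, o: True}
  {d: True, o: False}
  {o: True, d: False}


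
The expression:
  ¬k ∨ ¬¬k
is always true.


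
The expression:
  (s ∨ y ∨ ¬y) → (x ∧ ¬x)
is never true.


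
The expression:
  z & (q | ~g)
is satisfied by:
  {q: True, z: True, g: False}
  {z: True, g: False, q: False}
  {q: True, g: True, z: True}


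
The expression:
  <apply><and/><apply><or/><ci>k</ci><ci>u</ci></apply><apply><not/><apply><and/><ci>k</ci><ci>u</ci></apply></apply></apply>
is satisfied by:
  {u: True, k: False}
  {k: True, u: False}


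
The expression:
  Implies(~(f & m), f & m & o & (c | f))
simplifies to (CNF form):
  f & m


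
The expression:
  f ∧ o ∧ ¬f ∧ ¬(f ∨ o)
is never true.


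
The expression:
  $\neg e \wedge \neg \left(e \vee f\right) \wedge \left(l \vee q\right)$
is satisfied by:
  {q: True, l: True, e: False, f: False}
  {q: True, e: False, f: False, l: False}
  {l: True, e: False, f: False, q: False}


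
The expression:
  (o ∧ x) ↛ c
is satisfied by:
  {x: True, o: True, c: False}


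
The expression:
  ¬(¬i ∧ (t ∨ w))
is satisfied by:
  {i: True, t: False, w: False}
  {i: True, w: True, t: False}
  {i: True, t: True, w: False}
  {i: True, w: True, t: True}
  {w: False, t: False, i: False}


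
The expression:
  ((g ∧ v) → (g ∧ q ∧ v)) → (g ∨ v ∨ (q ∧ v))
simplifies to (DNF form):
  g ∨ v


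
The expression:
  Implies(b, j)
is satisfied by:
  {j: True, b: False}
  {b: False, j: False}
  {b: True, j: True}


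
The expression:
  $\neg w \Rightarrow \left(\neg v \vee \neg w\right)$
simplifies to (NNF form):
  $\text{True}$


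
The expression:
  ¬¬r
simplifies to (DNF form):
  r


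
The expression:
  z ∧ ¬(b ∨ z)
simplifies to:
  False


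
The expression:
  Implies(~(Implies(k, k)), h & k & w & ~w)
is always true.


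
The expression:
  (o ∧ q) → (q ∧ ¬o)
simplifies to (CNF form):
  ¬o ∨ ¬q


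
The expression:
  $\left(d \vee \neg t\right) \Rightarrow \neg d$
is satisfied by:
  {d: False}


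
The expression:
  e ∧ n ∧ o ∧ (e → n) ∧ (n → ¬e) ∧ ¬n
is never true.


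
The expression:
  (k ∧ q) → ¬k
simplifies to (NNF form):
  ¬k ∨ ¬q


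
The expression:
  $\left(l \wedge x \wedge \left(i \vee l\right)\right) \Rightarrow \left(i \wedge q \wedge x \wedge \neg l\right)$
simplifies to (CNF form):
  $\neg l \vee \neg x$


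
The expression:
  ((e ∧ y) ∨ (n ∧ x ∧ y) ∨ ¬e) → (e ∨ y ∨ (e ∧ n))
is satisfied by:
  {y: True, e: True}
  {y: True, e: False}
  {e: True, y: False}


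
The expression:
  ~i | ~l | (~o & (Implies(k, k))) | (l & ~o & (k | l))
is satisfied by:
  {l: False, o: False, i: False}
  {i: True, l: False, o: False}
  {o: True, l: False, i: False}
  {i: True, o: True, l: False}
  {l: True, i: False, o: False}
  {i: True, l: True, o: False}
  {o: True, l: True, i: False}


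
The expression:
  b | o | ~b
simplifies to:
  True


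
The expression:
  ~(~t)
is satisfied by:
  {t: True}


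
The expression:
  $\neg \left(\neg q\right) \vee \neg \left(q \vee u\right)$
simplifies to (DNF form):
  $q \vee \neg u$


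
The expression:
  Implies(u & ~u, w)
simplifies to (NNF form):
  True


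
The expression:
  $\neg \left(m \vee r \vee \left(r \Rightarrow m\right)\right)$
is never true.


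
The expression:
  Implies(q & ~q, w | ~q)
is always true.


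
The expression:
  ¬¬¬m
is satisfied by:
  {m: False}


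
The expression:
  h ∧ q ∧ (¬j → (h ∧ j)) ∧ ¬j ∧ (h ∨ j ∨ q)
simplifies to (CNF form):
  False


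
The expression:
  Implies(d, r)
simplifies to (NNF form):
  r | ~d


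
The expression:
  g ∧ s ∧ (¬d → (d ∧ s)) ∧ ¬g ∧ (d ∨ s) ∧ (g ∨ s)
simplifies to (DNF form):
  False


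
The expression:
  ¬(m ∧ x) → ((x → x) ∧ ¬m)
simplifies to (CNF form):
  x ∨ ¬m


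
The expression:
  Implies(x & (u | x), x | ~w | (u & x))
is always true.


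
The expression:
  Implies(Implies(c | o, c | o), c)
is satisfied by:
  {c: True}


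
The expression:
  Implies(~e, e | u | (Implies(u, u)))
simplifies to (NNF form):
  True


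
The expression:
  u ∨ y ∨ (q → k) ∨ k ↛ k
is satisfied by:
  {y: True, k: True, u: True, q: False}
  {y: True, k: True, u: False, q: False}
  {y: True, u: True, q: False, k: False}
  {y: True, u: False, q: False, k: False}
  {k: True, u: True, q: False, y: False}
  {k: True, u: False, q: False, y: False}
  {u: True, k: False, q: False, y: False}
  {u: False, k: False, q: False, y: False}
  {y: True, k: True, q: True, u: True}
  {y: True, k: True, q: True, u: False}
  {y: True, q: True, u: True, k: False}
  {y: True, q: True, u: False, k: False}
  {q: True, k: True, u: True, y: False}
  {q: True, k: True, u: False, y: False}
  {q: True, u: True, k: False, y: False}


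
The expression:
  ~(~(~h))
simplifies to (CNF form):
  ~h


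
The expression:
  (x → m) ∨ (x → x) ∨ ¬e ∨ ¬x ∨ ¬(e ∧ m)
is always true.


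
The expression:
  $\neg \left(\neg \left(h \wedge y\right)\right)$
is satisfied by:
  {h: True, y: True}


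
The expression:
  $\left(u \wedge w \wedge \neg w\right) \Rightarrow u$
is always true.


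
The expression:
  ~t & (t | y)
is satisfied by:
  {y: True, t: False}


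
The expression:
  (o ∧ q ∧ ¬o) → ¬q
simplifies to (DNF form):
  True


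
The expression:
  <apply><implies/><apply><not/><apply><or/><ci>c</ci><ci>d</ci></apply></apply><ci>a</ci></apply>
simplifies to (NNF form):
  <apply><or/><ci>a</ci><ci>c</ci><ci>d</ci></apply>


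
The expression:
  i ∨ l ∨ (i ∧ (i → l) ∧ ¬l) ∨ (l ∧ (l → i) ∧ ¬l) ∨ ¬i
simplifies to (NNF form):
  True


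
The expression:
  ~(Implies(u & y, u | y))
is never true.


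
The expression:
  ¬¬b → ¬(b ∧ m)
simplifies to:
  ¬b ∨ ¬m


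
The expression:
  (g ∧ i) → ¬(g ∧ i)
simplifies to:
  ¬g ∨ ¬i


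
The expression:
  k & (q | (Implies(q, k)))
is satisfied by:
  {k: True}


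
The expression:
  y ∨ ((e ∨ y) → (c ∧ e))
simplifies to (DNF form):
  c ∨ y ∨ ¬e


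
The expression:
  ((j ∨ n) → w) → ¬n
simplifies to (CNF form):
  ¬n ∨ ¬w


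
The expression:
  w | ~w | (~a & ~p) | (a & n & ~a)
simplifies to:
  True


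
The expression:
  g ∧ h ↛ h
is never true.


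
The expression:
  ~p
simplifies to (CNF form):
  ~p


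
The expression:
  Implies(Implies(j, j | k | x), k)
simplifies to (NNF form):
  k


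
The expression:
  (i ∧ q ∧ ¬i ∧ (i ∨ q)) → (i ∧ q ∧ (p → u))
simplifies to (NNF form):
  True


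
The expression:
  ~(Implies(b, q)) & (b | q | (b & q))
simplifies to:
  b & ~q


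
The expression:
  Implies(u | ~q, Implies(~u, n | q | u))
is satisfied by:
  {n: True, q: True, u: True}
  {n: True, q: True, u: False}
  {n: True, u: True, q: False}
  {n: True, u: False, q: False}
  {q: True, u: True, n: False}
  {q: True, u: False, n: False}
  {u: True, q: False, n: False}


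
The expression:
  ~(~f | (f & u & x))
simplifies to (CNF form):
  f & (~u | ~x)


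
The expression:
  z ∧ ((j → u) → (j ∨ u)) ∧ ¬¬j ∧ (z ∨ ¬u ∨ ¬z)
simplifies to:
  j ∧ z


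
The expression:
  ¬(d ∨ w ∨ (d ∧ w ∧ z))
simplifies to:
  ¬d ∧ ¬w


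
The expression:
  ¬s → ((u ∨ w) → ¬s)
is always true.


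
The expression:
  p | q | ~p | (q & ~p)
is always true.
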